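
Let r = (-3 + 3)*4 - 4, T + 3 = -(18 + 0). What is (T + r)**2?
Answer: 625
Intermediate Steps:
T = -21 (T = -3 - (18 + 0) = -3 - 1*18 = -3 - 18 = -21)
r = -4 (r = 0*4 - 4 = 0 - 4 = -4)
(T + r)**2 = (-21 - 4)**2 = (-25)**2 = 625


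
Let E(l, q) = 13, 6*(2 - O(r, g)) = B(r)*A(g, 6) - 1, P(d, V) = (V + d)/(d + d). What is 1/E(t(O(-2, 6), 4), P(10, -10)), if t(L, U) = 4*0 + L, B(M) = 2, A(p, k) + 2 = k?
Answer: 1/13 ≈ 0.076923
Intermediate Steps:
A(p, k) = -2 + k
P(d, V) = (V + d)/(2*d) (P(d, V) = (V + d)/((2*d)) = (V + d)*(1/(2*d)) = (V + d)/(2*d))
O(r, g) = 5/6 (O(r, g) = 2 - (2*(-2 + 6) - 1)/6 = 2 - (2*4 - 1)/6 = 2 - (8 - 1)/6 = 2 - 1/6*7 = 2 - 7/6 = 5/6)
t(L, U) = L (t(L, U) = 0 + L = L)
1/E(t(O(-2, 6), 4), P(10, -10)) = 1/13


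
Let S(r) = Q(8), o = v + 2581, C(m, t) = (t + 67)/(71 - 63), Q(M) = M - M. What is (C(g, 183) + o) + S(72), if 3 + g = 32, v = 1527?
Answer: 16557/4 ≈ 4139.3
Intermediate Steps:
g = 29 (g = -3 + 32 = 29)
Q(M) = 0
C(m, t) = 67/8 + t/8 (C(m, t) = (67 + t)/8 = (67 + t)*(1/8) = 67/8 + t/8)
o = 4108 (o = 1527 + 2581 = 4108)
S(r) = 0
(C(g, 183) + o) + S(72) = ((67/8 + (1/8)*183) + 4108) + 0 = ((67/8 + 183/8) + 4108) + 0 = (125/4 + 4108) + 0 = 16557/4 + 0 = 16557/4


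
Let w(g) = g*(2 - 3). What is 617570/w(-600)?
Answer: 61757/60 ≈ 1029.3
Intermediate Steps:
w(g) = -g (w(g) = g*(-1) = -g)
617570/w(-600) = 617570/((-1*(-600))) = 617570/600 = 617570*(1/600) = 61757/60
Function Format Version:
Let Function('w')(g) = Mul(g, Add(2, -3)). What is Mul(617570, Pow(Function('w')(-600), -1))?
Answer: Rational(61757, 60) ≈ 1029.3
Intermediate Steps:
Function('w')(g) = Mul(-1, g) (Function('w')(g) = Mul(g, -1) = Mul(-1, g))
Mul(617570, Pow(Function('w')(-600), -1)) = Mul(617570, Pow(Mul(-1, -600), -1)) = Mul(617570, Pow(600, -1)) = Mul(617570, Rational(1, 600)) = Rational(61757, 60)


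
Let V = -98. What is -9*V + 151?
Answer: 1033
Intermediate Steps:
-9*V + 151 = -9*(-98) + 151 = 882 + 151 = 1033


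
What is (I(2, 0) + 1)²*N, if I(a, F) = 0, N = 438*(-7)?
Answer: -3066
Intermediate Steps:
N = -3066
(I(2, 0) + 1)²*N = (0 + 1)²*(-3066) = 1²*(-3066) = 1*(-3066) = -3066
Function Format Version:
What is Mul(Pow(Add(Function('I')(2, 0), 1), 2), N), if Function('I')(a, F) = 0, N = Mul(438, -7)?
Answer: -3066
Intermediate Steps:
N = -3066
Mul(Pow(Add(Function('I')(2, 0), 1), 2), N) = Mul(Pow(Add(0, 1), 2), -3066) = Mul(Pow(1, 2), -3066) = Mul(1, -3066) = -3066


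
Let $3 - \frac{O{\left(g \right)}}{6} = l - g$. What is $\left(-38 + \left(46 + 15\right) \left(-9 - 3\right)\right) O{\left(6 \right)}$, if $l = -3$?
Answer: $-55440$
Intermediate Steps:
$O{\left(g \right)} = 36 + 6 g$ ($O{\left(g \right)} = 18 - 6 \left(-3 - g\right) = 18 + \left(18 + 6 g\right) = 36 + 6 g$)
$\left(-38 + \left(46 + 15\right) \left(-9 - 3\right)\right) O{\left(6 \right)} = \left(-38 + \left(46 + 15\right) \left(-9 - 3\right)\right) \left(36 + 6 \cdot 6\right) = \left(-38 + 61 \left(-12\right)\right) \left(36 + 36\right) = \left(-38 - 732\right) 72 = \left(-770\right) 72 = -55440$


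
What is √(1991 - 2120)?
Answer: I*√129 ≈ 11.358*I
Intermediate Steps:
√(1991 - 2120) = √(-129) = I*√129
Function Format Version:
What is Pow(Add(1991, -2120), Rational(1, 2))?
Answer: Mul(I, Pow(129, Rational(1, 2))) ≈ Mul(11.358, I)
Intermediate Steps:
Pow(Add(1991, -2120), Rational(1, 2)) = Pow(-129, Rational(1, 2)) = Mul(I, Pow(129, Rational(1, 2)))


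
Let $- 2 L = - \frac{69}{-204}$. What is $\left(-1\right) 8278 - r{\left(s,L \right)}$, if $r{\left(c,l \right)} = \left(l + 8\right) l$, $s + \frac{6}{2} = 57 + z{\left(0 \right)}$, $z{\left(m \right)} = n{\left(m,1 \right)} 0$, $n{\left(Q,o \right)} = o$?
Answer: $- \frac{153085393}{18496} \approx -8276.7$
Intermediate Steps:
$z{\left(m \right)} = 0$ ($z{\left(m \right)} = 1 \cdot 0 = 0$)
$L = - \frac{23}{136}$ ($L = - \frac{\left(-69\right) \frac{1}{-204}}{2} = - \frac{\left(-69\right) \left(- \frac{1}{204}\right)}{2} = \left(- \frac{1}{2}\right) \frac{23}{68} = - \frac{23}{136} \approx -0.16912$)
$s = 54$ ($s = -3 + \left(57 + 0\right) = -3 + 57 = 54$)
$r{\left(c,l \right)} = l \left(8 + l\right)$ ($r{\left(c,l \right)} = \left(8 + l\right) l = l \left(8 + l\right)$)
$\left(-1\right) 8278 - r{\left(s,L \right)} = \left(-1\right) 8278 - - \frac{23 \left(8 - \frac{23}{136}\right)}{136} = -8278 - \left(- \frac{23}{136}\right) \frac{1065}{136} = -8278 - - \frac{24495}{18496} = -8278 + \frac{24495}{18496} = - \frac{153085393}{18496}$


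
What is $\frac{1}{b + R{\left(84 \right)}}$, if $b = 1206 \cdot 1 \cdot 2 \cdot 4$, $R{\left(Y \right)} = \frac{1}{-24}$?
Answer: $\frac{24}{231551} \approx 0.00010365$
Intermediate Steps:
$R{\left(Y \right)} = - \frac{1}{24}$
$b = 9648$ ($b = 1206 \cdot 2 \cdot 4 = 1206 \cdot 8 = 9648$)
$\frac{1}{b + R{\left(84 \right)}} = \frac{1}{9648 - \frac{1}{24}} = \frac{1}{\frac{231551}{24}} = \frac{24}{231551}$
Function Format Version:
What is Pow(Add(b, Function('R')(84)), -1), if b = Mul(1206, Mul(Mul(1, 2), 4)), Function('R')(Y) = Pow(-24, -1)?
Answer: Rational(24, 231551) ≈ 0.00010365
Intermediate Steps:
Function('R')(Y) = Rational(-1, 24)
b = 9648 (b = Mul(1206, Mul(2, 4)) = Mul(1206, 8) = 9648)
Pow(Add(b, Function('R')(84)), -1) = Pow(Add(9648, Rational(-1, 24)), -1) = Pow(Rational(231551, 24), -1) = Rational(24, 231551)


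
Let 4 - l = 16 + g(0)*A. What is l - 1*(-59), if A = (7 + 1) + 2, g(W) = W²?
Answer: 47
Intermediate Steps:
A = 10 (A = 8 + 2 = 10)
l = -12 (l = 4 - (16 + 0²*10) = 4 - (16 + 0*10) = 4 - (16 + 0) = 4 - 1*16 = 4 - 16 = -12)
l - 1*(-59) = -12 - 1*(-59) = -12 + 59 = 47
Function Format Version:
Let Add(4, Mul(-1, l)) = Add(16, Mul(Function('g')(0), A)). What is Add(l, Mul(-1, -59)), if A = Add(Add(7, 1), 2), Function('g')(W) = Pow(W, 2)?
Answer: 47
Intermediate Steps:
A = 10 (A = Add(8, 2) = 10)
l = -12 (l = Add(4, Mul(-1, Add(16, Mul(Pow(0, 2), 10)))) = Add(4, Mul(-1, Add(16, Mul(0, 10)))) = Add(4, Mul(-1, Add(16, 0))) = Add(4, Mul(-1, 16)) = Add(4, -16) = -12)
Add(l, Mul(-1, -59)) = Add(-12, Mul(-1, -59)) = Add(-12, 59) = 47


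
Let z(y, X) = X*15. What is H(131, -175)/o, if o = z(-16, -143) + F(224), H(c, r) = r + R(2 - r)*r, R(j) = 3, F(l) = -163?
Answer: 175/577 ≈ 0.30329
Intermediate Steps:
z(y, X) = 15*X
H(c, r) = 4*r (H(c, r) = r + 3*r = 4*r)
o = -2308 (o = 15*(-143) - 163 = -2145 - 163 = -2308)
H(131, -175)/o = (4*(-175))/(-2308) = -700*(-1/2308) = 175/577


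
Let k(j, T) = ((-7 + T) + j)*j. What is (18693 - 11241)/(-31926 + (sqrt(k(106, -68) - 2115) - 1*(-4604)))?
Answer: -67867848/248830171 - 2484*sqrt(1171)/248830171 ≈ -0.27309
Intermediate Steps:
k(j, T) = j*(-7 + T + j) (k(j, T) = (-7 + T + j)*j = j*(-7 + T + j))
(18693 - 11241)/(-31926 + (sqrt(k(106, -68) - 2115) - 1*(-4604))) = (18693 - 11241)/(-31926 + (sqrt(106*(-7 - 68 + 106) - 2115) - 1*(-4604))) = 7452/(-31926 + (sqrt(106*31 - 2115) + 4604)) = 7452/(-31926 + (sqrt(3286 - 2115) + 4604)) = 7452/(-31926 + (sqrt(1171) + 4604)) = 7452/(-31926 + (4604 + sqrt(1171))) = 7452/(-27322 + sqrt(1171))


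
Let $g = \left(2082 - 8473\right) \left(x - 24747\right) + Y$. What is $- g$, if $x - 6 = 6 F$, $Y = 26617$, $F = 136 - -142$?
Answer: $-147486160$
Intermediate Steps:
$F = 278$ ($F = 136 + 142 = 278$)
$x = 1674$ ($x = 6 + 6 \cdot 278 = 6 + 1668 = 1674$)
$g = 147486160$ ($g = \left(2082 - 8473\right) \left(1674 - 24747\right) + 26617 = \left(-6391\right) \left(-23073\right) + 26617 = 147459543 + 26617 = 147486160$)
$- g = \left(-1\right) 147486160 = -147486160$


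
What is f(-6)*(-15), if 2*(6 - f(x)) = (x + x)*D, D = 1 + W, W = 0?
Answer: -180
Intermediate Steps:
D = 1 (D = 1 + 0 = 1)
f(x) = 6 - x (f(x) = 6 - (x + x)/2 = 6 - 2*x/2 = 6 - x)
f(-6)*(-15) = (6 - 1*(-6))*(-15) = (6 + 6)*(-15) = 12*(-15) = -180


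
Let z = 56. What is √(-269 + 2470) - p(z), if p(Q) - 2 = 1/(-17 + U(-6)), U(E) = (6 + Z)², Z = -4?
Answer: -25/13 + √2201 ≈ 44.992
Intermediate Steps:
U(E) = 4 (U(E) = (6 - 4)² = 2² = 4)
p(Q) = 25/13 (p(Q) = 2 + 1/(-17 + 4) = 2 + 1/(-13) = 2 - 1/13 = 25/13)
√(-269 + 2470) - p(z) = √(-269 + 2470) - 1*25/13 = √2201 - 25/13 = -25/13 + √2201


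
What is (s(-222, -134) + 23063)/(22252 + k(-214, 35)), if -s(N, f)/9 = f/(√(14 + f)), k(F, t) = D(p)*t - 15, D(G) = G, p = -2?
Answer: 23063/22167 - 67*I*√30/73890 ≈ 1.0404 - 0.0049665*I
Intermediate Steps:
k(F, t) = -15 - 2*t (k(F, t) = -2*t - 15 = -15 - 2*t)
s(N, f) = -9*f/√(14 + f) (s(N, f) = -9*f/(√(14 + f)) = -9*f/√(14 + f))
(s(-222, -134) + 23063)/(22252 + k(-214, 35)) = (-9*(-134)/√(14 - 134) + 23063)/(22252 + (-15 - 2*35)) = (-9*(-134)/√(-120) + 23063)/(22252 + (-15 - 70)) = (-9*(-134)*(-I*√30/60) + 23063)/(22252 - 85) = (-201*I*√30/10 + 23063)/22167 = (23063 - 201*I*√30/10)*(1/22167) = 23063/22167 - 67*I*√30/73890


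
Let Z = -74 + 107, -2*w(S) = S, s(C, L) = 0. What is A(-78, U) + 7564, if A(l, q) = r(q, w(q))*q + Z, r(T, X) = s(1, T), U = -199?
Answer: 7597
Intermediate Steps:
w(S) = -S/2
r(T, X) = 0
Z = 33
A(l, q) = 33 (A(l, q) = 0*q + 33 = 0 + 33 = 33)
A(-78, U) + 7564 = 33 + 7564 = 7597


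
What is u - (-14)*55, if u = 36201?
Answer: 36971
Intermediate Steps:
u - (-14)*55 = 36201 - (-14)*55 = 36201 - 1*(-770) = 36201 + 770 = 36971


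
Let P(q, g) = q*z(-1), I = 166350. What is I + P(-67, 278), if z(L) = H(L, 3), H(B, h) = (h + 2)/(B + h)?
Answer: 332365/2 ≈ 1.6618e+5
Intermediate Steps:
H(B, h) = (2 + h)/(B + h)
z(L) = 5/(3 + L) (z(L) = (2 + 3)/(L + 3) = 5/(3 + L))
P(q, g) = 5*q/2 (P(q, g) = q*(5/(3 - 1)) = q*(5/2) = 5*q/2)
I + P(-67, 278) = 166350 + (5/2)*(-67) = 166350 - 335/2 = 332365/2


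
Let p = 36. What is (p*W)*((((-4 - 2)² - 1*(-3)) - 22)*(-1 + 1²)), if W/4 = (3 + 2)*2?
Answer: 0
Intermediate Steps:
W = 40 (W = 4*((3 + 2)*2) = 4*(5*2) = 4*10 = 40)
(p*W)*((((-4 - 2)² - 1*(-3)) - 22)*(-1 + 1²)) = (36*40)*((((-4 - 2)² - 1*(-3)) - 22)*(-1 + 1²)) = 1440*((((-6)² + 3) - 22)*(-1 + 1)) = 1440*(((36 + 3) - 22)*0) = 1440*((39 - 22)*0) = 1440*(17*0) = 1440*0 = 0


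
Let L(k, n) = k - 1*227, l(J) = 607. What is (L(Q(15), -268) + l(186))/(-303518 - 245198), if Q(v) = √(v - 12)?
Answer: -95/137179 - √3/548716 ≈ -0.00069568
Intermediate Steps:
Q(v) = √(-12 + v)
L(k, n) = -227 + k (L(k, n) = k - 227 = -227 + k)
(L(Q(15), -268) + l(186))/(-303518 - 245198) = ((-227 + √(-12 + 15)) + 607)/(-303518 - 245198) = ((-227 + √3) + 607)/(-548716) = (380 + √3)*(-1/548716) = -95/137179 - √3/548716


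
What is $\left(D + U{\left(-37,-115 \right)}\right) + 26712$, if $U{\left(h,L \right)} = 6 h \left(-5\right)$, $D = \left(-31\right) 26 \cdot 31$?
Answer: $2836$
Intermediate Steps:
$D = -24986$ ($D = \left(-806\right) 31 = -24986$)
$U{\left(h,L \right)} = - 30 h$
$\left(D + U{\left(-37,-115 \right)}\right) + 26712 = \left(-24986 - -1110\right) + 26712 = \left(-24986 + 1110\right) + 26712 = -23876 + 26712 = 2836$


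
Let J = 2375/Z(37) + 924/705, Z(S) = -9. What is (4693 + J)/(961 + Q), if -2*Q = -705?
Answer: 18740684/5556105 ≈ 3.3730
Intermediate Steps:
Q = 705/2 (Q = -½*(-705) = 705/2 ≈ 352.50)
J = -555353/2115 (J = 2375/(-9) + 924/705 = 2375*(-⅑) + 924*(1/705) = -2375/9 + 308/235 = -555353/2115 ≈ -262.58)
(4693 + J)/(961 + Q) = (4693 - 555353/2115)/(961 + 705/2) = 9370342/(2115*(2627/2)) = (9370342/2115)*(2/2627) = 18740684/5556105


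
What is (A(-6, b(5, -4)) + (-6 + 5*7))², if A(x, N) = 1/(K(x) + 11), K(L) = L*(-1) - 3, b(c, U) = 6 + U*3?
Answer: 165649/196 ≈ 845.15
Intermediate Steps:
b(c, U) = 6 + 3*U
K(L) = -3 - L (K(L) = -L - 3 = -3 - L)
A(x, N) = 1/(8 - x) (A(x, N) = 1/((-3 - x) + 11) = 1/(8 - x))
(A(-6, b(5, -4)) + (-6 + 5*7))² = (-1/(-8 - 6) + (-6 + 5*7))² = (-1/(-14) + (-6 + 35))² = (-1*(-1/14) + 29)² = (1/14 + 29)² = (407/14)² = 165649/196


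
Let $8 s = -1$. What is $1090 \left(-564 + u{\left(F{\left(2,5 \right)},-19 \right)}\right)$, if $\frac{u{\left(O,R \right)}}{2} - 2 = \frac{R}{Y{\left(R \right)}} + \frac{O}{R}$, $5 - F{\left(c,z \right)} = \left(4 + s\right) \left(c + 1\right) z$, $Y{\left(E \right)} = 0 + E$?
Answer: $- \frac{22880735}{38} \approx -6.0213 \cdot 10^{5}$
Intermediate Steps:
$s = - \frac{1}{8}$ ($s = \frac{1}{8} \left(-1\right) = - \frac{1}{8} \approx -0.125$)
$Y{\left(E \right)} = E$
$F{\left(c,z \right)} = 5 - z \left(\frac{31}{8} + \frac{31 c}{8}\right)$ ($F{\left(c,z \right)} = 5 - \left(4 - \frac{1}{8}\right) \left(c + 1\right) z = 5 - \frac{31 \left(1 + c\right)}{8} z = 5 - \left(\frac{31}{8} + \frac{31 c}{8}\right) z = 5 - z \left(\frac{31}{8} + \frac{31 c}{8}\right)$)
$u{\left(O,R \right)} = 6 + \frac{2 O}{R}$ ($u{\left(O,R \right)} = 4 + 2 \left(\frac{R}{R} + \frac{O}{R}\right) = 4 + 2 \left(1 + \frac{O}{R}\right) = 4 + \left(2 + \frac{2 O}{R}\right) = 6 + \frac{2 O}{R}$)
$1090 \left(-564 + u{\left(F{\left(2,5 \right)},-19 \right)}\right) = 1090 \left(-564 + \left(6 + \frac{2 \left(5 - \frac{155}{8} - \frac{31}{4} \cdot 5\right)}{-19}\right)\right) = 1090 \left(-564 + \left(6 + 2 \left(5 - \frac{155}{8} - \frac{155}{4}\right) \left(- \frac{1}{19}\right)\right)\right) = 1090 \left(-564 + \left(6 + 2 \left(- \frac{425}{8}\right) \left(- \frac{1}{19}\right)\right)\right) = 1090 \left(-564 + \left(6 + \frac{425}{76}\right)\right) = 1090 \left(-564 + \frac{881}{76}\right) = 1090 \left(- \frac{41983}{76}\right) = - \frac{22880735}{38}$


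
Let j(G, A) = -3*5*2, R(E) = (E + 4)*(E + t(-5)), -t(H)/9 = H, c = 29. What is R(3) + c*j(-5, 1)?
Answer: -534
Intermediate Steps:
t(H) = -9*H
R(E) = (4 + E)*(45 + E) (R(E) = (E + 4)*(E - 9*(-5)) = (4 + E)*(E + 45) = (4 + E)*(45 + E))
j(G, A) = -30 (j(G, A) = -15*2 = -30)
R(3) + c*j(-5, 1) = (180 + 3² + 49*3) + 29*(-30) = (180 + 9 + 147) - 870 = 336 - 870 = -534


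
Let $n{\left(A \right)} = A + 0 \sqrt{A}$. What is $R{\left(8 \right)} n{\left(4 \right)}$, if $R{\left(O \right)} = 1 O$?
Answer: $32$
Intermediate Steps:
$R{\left(O \right)} = O$
$n{\left(A \right)} = A$ ($n{\left(A \right)} = A + 0 = A$)
$R{\left(8 \right)} n{\left(4 \right)} = 8 \cdot 4 = 32$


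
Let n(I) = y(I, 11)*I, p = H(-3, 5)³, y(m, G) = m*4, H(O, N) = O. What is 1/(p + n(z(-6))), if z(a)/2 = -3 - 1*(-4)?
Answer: -1/11 ≈ -0.090909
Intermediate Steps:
y(m, G) = 4*m
p = -27 (p = (-3)³ = -27)
z(a) = 2 (z(a) = 2*(-3 - 1*(-4)) = 2*(-3 + 4) = 2*1 = 2)
n(I) = 4*I² (n(I) = (4*I)*I = 4*I²)
1/(p + n(z(-6))) = 1/(-27 + 4*2²) = 1/(-27 + 4*4) = 1/(-27 + 16) = 1/(-11) = -1/11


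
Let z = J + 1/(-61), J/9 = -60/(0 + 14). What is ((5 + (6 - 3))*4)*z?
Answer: -527264/427 ≈ -1234.8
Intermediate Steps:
J = -270/7 (J = 9*(-60/(0 + 14)) = 9*(-60/14) = 9*(-60*1/14) = 9*(-30/7) = -270/7 ≈ -38.571)
z = -16477/427 (z = -270/7 + 1/(-61) = -270/7 - 1/61 = -16477/427 ≈ -38.588)
((5 + (6 - 3))*4)*z = ((5 + (6 - 3))*4)*(-16477/427) = ((5 + 3)*4)*(-16477/427) = (8*4)*(-16477/427) = 32*(-16477/427) = -527264/427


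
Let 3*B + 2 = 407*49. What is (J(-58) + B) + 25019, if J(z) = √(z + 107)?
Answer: 31673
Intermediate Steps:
B = 6647 (B = -⅔ + (407*49)/3 = -⅔ + (⅓)*19943 = -⅔ + 19943/3 = 6647)
J(z) = √(107 + z)
(J(-58) + B) + 25019 = (√(107 - 58) + 6647) + 25019 = (√49 + 6647) + 25019 = (7 + 6647) + 25019 = 6654 + 25019 = 31673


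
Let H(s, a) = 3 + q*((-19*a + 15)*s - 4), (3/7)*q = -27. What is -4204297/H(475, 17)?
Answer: -4204297/9217155 ≈ -0.45614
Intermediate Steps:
q = -63 (q = (7/3)*(-27) = -63)
H(s, a) = 255 - 63*s*(15 - 19*a) (H(s, a) = 3 - 63*((-19*a + 15)*s - 4) = 3 - 63*((15 - 19*a)*s - 4) = 3 - 63*(s*(15 - 19*a) - 4) = 3 - 63*(-4 + s*(15 - 19*a)) = 3 + (252 - 63*s*(15 - 19*a)) = 255 - 63*s*(15 - 19*a))
-4204297/H(475, 17) = -4204297/(255 - 945*475 + 1197*17*475) = -4204297/(255 - 448875 + 9665775) = -4204297/9217155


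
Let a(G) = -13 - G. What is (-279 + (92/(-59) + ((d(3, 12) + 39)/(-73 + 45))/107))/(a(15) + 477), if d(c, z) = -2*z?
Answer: -49593673/79367036 ≈ -0.62486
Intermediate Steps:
(-279 + (92/(-59) + ((d(3, 12) + 39)/(-73 + 45))/107))/(a(15) + 477) = (-279 + (92/(-59) + ((-2*12 + 39)/(-73 + 45))/107))/((-13 - 1*15) + 477) = (-279 + (92*(-1/59) + ((-24 + 39)/(-28))*(1/107)))/((-13 - 15) + 477) = (-279 + (-92/59 + (15*(-1/28))*(1/107)))/(-28 + 477) = (-279 + (-92/59 - 15/28*1/107))/449 = (-279 + (-92/59 - 15/2996))*(1/449) = (-279 - 276517/176764)*(1/449) = -49593673/176764*1/449 = -49593673/79367036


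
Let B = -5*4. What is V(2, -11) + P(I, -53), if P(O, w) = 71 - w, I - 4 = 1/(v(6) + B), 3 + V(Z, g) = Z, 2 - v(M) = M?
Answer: 123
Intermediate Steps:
v(M) = 2 - M
B = -20
V(Z, g) = -3 + Z
I = 95/24 (I = 4 + 1/((2 - 1*6) - 20) = 4 + 1/((2 - 6) - 20) = 4 + 1/(-4 - 20) = 4 + 1/(-24) = 4 - 1/24 = 95/24 ≈ 3.9583)
V(2, -11) + P(I, -53) = (-3 + 2) + (71 - 1*(-53)) = -1 + (71 + 53) = -1 + 124 = 123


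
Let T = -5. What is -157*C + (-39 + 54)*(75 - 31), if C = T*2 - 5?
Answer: 3015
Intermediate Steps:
C = -15 (C = -5*2 - 5 = -10 - 5 = -15)
-157*C + (-39 + 54)*(75 - 31) = -157*(-15) + (-39 + 54)*(75 - 31) = 2355 + 15*44 = 2355 + 660 = 3015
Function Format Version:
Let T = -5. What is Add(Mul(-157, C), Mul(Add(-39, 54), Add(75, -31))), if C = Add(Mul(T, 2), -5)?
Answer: 3015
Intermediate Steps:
C = -15 (C = Add(Mul(-5, 2), -5) = Add(-10, -5) = -15)
Add(Mul(-157, C), Mul(Add(-39, 54), Add(75, -31))) = Add(Mul(-157, -15), Mul(Add(-39, 54), Add(75, -31))) = Add(2355, Mul(15, 44)) = Add(2355, 660) = 3015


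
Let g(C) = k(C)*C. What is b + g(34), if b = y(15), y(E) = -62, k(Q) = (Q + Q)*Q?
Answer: 78546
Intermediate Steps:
k(Q) = 2*Q**2 (k(Q) = (2*Q)*Q = 2*Q**2)
b = -62
g(C) = 2*C**3 (g(C) = (2*C**2)*C = 2*C**3)
b + g(34) = -62 + 2*34**3 = -62 + 2*39304 = -62 + 78608 = 78546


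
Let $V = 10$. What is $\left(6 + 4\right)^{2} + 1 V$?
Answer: $110$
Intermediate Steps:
$\left(6 + 4\right)^{2} + 1 V = \left(6 + 4\right)^{2} + 1 \cdot 10 = 10^{2} + 10 = 100 + 10 = 110$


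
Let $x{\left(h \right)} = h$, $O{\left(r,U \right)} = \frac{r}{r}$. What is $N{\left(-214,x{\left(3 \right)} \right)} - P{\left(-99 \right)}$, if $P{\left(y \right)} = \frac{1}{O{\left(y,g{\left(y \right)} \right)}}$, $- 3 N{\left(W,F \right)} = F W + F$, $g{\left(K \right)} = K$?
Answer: $212$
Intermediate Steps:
$O{\left(r,U \right)} = 1$
$N{\left(W,F \right)} = - \frac{F}{3} - \frac{F W}{3}$ ($N{\left(W,F \right)} = - \frac{F W + F}{3} = - \frac{F + F W}{3} = - \frac{F}{3} - \frac{F W}{3}$)
$P{\left(y \right)} = 1$ ($P{\left(y \right)} = 1^{-1} = 1$)
$N{\left(-214,x{\left(3 \right)} \right)} - P{\left(-99 \right)} = \left(- \frac{1}{3}\right) 3 \left(1 - 214\right) - 1 = \left(- \frac{1}{3}\right) 3 \left(-213\right) - 1 = 213 - 1 = 212$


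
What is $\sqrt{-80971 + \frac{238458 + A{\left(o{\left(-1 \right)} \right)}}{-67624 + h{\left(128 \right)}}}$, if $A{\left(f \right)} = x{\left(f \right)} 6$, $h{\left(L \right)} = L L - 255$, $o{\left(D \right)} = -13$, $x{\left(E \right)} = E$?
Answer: $\frac{i \sqrt{954337387055}}{3433} \approx 284.56 i$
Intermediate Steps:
$h{\left(L \right)} = -255 + L^{2}$ ($h{\left(L \right)} = L^{2} - 255 = -255 + L^{2}$)
$A{\left(f \right)} = 6 f$ ($A{\left(f \right)} = f 6 = 6 f$)
$\sqrt{-80971 + \frac{238458 + A{\left(o{\left(-1 \right)} \right)}}{-67624 + h{\left(128 \right)}}} = \sqrt{-80971 + \frac{238458 + 6 \left(-13\right)}{-67624 - \left(255 - 128^{2}\right)}} = \sqrt{-80971 + \frac{238458 - 78}{-67624 + \left(-255 + 16384\right)}} = \sqrt{-80971 + \frac{238380}{-67624 + 16129}} = \sqrt{-80971 + \frac{238380}{-51495}} = \sqrt{-80971 + 238380 \left(- \frac{1}{51495}\right)} = \sqrt{-80971 - \frac{15892}{3433}} = \sqrt{- \frac{277989335}{3433}} = \frac{i \sqrt{954337387055}}{3433}$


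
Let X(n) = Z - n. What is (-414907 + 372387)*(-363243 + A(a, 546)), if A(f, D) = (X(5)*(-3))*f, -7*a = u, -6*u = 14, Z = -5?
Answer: 15444667160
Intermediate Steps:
u = -7/3 (u = -1/6*14 = -7/3 ≈ -2.3333)
a = 1/3 (a = -1/7*(-7/3) = 1/3 ≈ 0.33333)
X(n) = -5 - n
A(f, D) = 30*f (A(f, D) = ((-5 - 1*5)*(-3))*f = ((-5 - 5)*(-3))*f = (-10*(-3))*f = 30*f)
(-414907 + 372387)*(-363243 + A(a, 546)) = (-414907 + 372387)*(-363243 + 30*(1/3)) = -42520*(-363243 + 10) = -42520*(-363233) = 15444667160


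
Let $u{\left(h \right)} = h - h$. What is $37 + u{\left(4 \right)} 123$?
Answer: $37$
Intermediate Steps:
$u{\left(h \right)} = 0$
$37 + u{\left(4 \right)} 123 = 37 + 0 \cdot 123 = 37 + 0 = 37$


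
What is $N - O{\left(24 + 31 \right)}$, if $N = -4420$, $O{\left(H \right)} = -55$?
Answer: $-4365$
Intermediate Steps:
$N - O{\left(24 + 31 \right)} = -4420 - -55 = -4420 + 55 = -4365$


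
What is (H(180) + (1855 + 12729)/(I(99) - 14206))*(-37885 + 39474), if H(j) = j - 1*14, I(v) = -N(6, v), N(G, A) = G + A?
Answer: 3751695738/14311 ≈ 2.6215e+5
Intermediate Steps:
N(G, A) = A + G
I(v) = -6 - v (I(v) = -(v + 6) = -(6 + v) = -6 - v)
H(j) = -14 + j (H(j) = j - 14 = -14 + j)
(H(180) + (1855 + 12729)/(I(99) - 14206))*(-37885 + 39474) = ((-14 + 180) + (1855 + 12729)/((-6 - 1*99) - 14206))*(-37885 + 39474) = (166 + 14584/((-6 - 99) - 14206))*1589 = (166 + 14584/(-105 - 14206))*1589 = (166 + 14584/(-14311))*1589 = (166 + 14584*(-1/14311))*1589 = (166 - 14584/14311)*1589 = (2361042/14311)*1589 = 3751695738/14311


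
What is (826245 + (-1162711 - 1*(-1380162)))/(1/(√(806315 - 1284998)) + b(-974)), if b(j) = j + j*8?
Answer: -4379489500737888/36783320970349 + 3131088*I*√53187/36783320970349 ≈ -119.06 + 1.9631e-5*I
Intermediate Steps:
b(j) = 9*j (b(j) = j + 8*j = 9*j)
(826245 + (-1162711 - 1*(-1380162)))/(1/(√(806315 - 1284998)) + b(-974)) = (826245 + (-1162711 - 1*(-1380162)))/(1/(√(806315 - 1284998)) + 9*(-974)) = (826245 + (-1162711 + 1380162))/(1/(√(-478683)) - 8766) = (826245 + 217451)/(1/(3*I*√53187) - 8766) = 1043696/(-I*√53187/159561 - 8766) = 1043696/(-8766 - I*√53187/159561)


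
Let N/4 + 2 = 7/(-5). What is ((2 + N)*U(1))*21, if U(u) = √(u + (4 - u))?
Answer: -2436/5 ≈ -487.20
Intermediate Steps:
N = -68/5 (N = -8 + 4*(7/(-5)) = -8 + 4*(7*(-⅕)) = -8 + 4*(-7/5) = -8 - 28/5 = -68/5 ≈ -13.600)
U(u) = 2 (U(u) = √4 = 2)
((2 + N)*U(1))*21 = ((2 - 68/5)*2)*21 = -58/5*2*21 = -116/5*21 = -2436/5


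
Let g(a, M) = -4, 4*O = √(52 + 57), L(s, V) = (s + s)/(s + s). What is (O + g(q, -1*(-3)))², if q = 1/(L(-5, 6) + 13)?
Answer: (16 - √109)²/16 ≈ 1.9319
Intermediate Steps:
L(s, V) = 1 (L(s, V) = (2*s)/((2*s)) = (2*s)*(1/(2*s)) = 1)
q = 1/14 (q = 1/(1 + 13) = 1/14 ≈ 0.071429)
O = √109/4 (O = √(52 + 57)/4 = √109/4 ≈ 2.6101)
(O + g(q, -1*(-3)))² = (√109/4 - 4)² = (-4 + √109/4)²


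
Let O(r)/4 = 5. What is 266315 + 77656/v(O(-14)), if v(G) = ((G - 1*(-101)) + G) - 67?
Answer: 9892483/37 ≈ 2.6736e+5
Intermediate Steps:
O(r) = 20 (O(r) = 4*5 = 20)
v(G) = 34 + 2*G (v(G) = ((G + 101) + G) - 67 = ((101 + G) + G) - 67 = (101 + 2*G) - 67 = 34 + 2*G)
266315 + 77656/v(O(-14)) = 266315 + 77656/(34 + 2*20) = 266315 + 77656/(34 + 40) = 266315 + 77656/74 = 266315 + 77656*(1/74) = 266315 + 38828/37 = 9892483/37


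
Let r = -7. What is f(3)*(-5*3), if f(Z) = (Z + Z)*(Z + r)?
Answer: 360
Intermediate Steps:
f(Z) = 2*Z*(-7 + Z) (f(Z) = (Z + Z)*(Z - 7) = (2*Z)*(-7 + Z) = 2*Z*(-7 + Z))
f(3)*(-5*3) = (2*3*(-7 + 3))*(-5*3) = (2*3*(-4))*(-15) = -24*(-15) = 360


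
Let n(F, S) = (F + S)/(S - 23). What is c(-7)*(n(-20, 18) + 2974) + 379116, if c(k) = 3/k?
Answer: 13224444/35 ≈ 3.7784e+5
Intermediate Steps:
n(F, S) = (F + S)/(-23 + S)
c(-7)*(n(-20, 18) + 2974) + 379116 = (3/(-7))*((-20 + 18)/(-23 + 18) + 2974) + 379116 = (3*(-⅐))*(-2/(-5) + 2974) + 379116 = -3*(-⅕*(-2) + 2974)/7 + 379116 = -3*(⅖ + 2974)/7 + 379116 = -3/7*14872/5 + 379116 = -44616/35 + 379116 = 13224444/35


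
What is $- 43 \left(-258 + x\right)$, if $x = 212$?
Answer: $1978$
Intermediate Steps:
$- 43 \left(-258 + x\right) = - 43 \left(-258 + 212\right) = \left(-43\right) \left(-46\right) = 1978$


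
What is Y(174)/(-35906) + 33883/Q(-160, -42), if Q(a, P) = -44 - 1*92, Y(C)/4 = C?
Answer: -608348827/2441608 ≈ -249.16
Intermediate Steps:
Y(C) = 4*C
Q(a, P) = -136 (Q(a, P) = -44 - 92 = -136)
Y(174)/(-35906) + 33883/Q(-160, -42) = (4*174)/(-35906) + 33883/(-136) = 696*(-1/35906) + 33883*(-1/136) = -348/17953 - 33883/136 = -608348827/2441608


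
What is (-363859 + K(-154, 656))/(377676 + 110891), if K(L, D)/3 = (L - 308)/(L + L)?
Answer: -727709/977134 ≈ -0.74474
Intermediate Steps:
K(L, D) = 3*(-308 + L)/(2*L) (K(L, D) = 3*((L - 308)/(L + L)) = 3*((-308 + L)/((2*L))) = 3*((-308 + L)*(1/(2*L))) = 3*((-308 + L)/(2*L)) = 3*(-308 + L)/(2*L))
(-363859 + K(-154, 656))/(377676 + 110891) = (-363859 + (3/2 - 462/(-154)))/(377676 + 110891) = (-363859 + (3/2 - 462*(-1/154)))/488567 = (-363859 + (3/2 + 3))*(1/488567) = (-363859 + 9/2)*(1/488567) = -727709/2*1/488567 = -727709/977134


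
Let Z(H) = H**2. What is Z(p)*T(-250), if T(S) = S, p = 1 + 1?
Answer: -1000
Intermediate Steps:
p = 2
Z(p)*T(-250) = 2**2*(-250) = 4*(-250) = -1000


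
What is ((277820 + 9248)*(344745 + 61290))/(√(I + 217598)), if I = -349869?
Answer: -116559655380*I*√132271/132271 ≈ -3.2049e+8*I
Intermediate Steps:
((277820 + 9248)*(344745 + 61290))/(√(I + 217598)) = ((277820 + 9248)*(344745 + 61290))/(√(-349869 + 217598)) = (287068*406035)/(√(-132271)) = 116559655380/((I*√132271)) = 116559655380*(-I*√132271/132271) = -116559655380*I*√132271/132271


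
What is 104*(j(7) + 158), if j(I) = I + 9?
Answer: 18096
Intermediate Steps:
j(I) = 9 + I
104*(j(7) + 158) = 104*((9 + 7) + 158) = 104*(16 + 158) = 104*174 = 18096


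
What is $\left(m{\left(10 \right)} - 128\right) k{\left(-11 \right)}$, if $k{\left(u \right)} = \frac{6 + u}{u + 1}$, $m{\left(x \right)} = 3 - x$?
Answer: $- \frac{135}{2} \approx -67.5$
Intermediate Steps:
$k{\left(u \right)} = \frac{6 + u}{1 + u}$
$\left(m{\left(10 \right)} - 128\right) k{\left(-11 \right)} = \left(\left(3 - 10\right) - 128\right) \frac{6 - 11}{1 - 11} = \left(\left(3 - 10\right) - 128\right) \frac{1}{-10} \left(-5\right) = \left(-7 - 128\right) \left(\left(- \frac{1}{10}\right) \left(-5\right)\right) = \left(-135\right) \frac{1}{2} = - \frac{135}{2}$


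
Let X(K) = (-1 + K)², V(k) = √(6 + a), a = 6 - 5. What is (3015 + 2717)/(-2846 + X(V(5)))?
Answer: -2033427/1006777 + 1433*√7/1006777 ≈ -2.0160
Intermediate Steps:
a = 1
V(k) = √7 (V(k) = √(6 + 1) = √7)
(3015 + 2717)/(-2846 + X(V(5))) = (3015 + 2717)/(-2846 + (-1 + √7)²) = 5732/(-2846 + (-1 + √7)²)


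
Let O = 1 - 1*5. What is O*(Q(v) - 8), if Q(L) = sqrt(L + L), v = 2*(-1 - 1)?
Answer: 32 - 8*I*sqrt(2) ≈ 32.0 - 11.314*I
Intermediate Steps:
v = -4 (v = 2*(-2) = -4)
Q(L) = sqrt(2)*sqrt(L) (Q(L) = sqrt(2*L) = sqrt(2)*sqrt(L))
O = -4 (O = 1 - 5 = -4)
O*(Q(v) - 8) = -4*(sqrt(2)*sqrt(-4) - 8) = -4*(sqrt(2)*(2*I) - 8) = -4*(2*I*sqrt(2) - 8) = -4*(-8 + 2*I*sqrt(2)) = 32 - 8*I*sqrt(2)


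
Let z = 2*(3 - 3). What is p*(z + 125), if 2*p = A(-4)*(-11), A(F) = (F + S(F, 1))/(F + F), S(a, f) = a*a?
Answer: 4125/4 ≈ 1031.3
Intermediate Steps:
S(a, f) = a**2
z = 0 (z = 2*0 = 0)
A(F) = (F + F**2)/(2*F) (A(F) = (F + F**2)/(F + F) = (F + F**2)/((2*F)) = (F + F**2)*(1/(2*F)) = (F + F**2)/(2*F))
p = 33/4 (p = ((1/2 + (1/2)*(-4))*(-11))/2 = ((1/2 - 2)*(-11))/2 = (-3/2*(-11))/2 = (1/2)*(33/2) = 33/4 ≈ 8.2500)
p*(z + 125) = 33*(0 + 125)/4 = (33/4)*125 = 4125/4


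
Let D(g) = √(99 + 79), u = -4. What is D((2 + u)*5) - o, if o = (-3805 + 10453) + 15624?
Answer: -22272 + √178 ≈ -22259.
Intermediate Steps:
D(g) = √178
o = 22272 (o = 6648 + 15624 = 22272)
D((2 + u)*5) - o = √178 - 1*22272 = √178 - 22272 = -22272 + √178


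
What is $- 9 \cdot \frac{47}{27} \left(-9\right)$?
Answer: $141$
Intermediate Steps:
$- 9 \cdot \frac{47}{27} \left(-9\right) = - 9 \cdot 47 \cdot \frac{1}{27} \left(-9\right) = \left(-9\right) \frac{47}{27} \left(-9\right) = \left(- \frac{47}{3}\right) \left(-9\right) = 141$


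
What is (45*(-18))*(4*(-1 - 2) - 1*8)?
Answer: 16200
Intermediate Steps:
(45*(-18))*(4*(-1 - 2) - 1*8) = -810*(4*(-3) - 8) = -810*(-12 - 8) = -810*(-20) = 16200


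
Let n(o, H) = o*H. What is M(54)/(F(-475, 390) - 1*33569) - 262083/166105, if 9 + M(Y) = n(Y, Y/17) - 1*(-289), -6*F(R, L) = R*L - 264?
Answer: -1308186113/748303025 ≈ -1.7482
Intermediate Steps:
F(R, L) = 44 - L*R/6 (F(R, L) = -(R*L - 264)/6 = -(L*R - 264)/6 = -(-264 + L*R)/6 = 44 - L*R/6)
n(o, H) = H*o
M(Y) = 280 + Y**2/17 (M(Y) = -9 + ((Y/17)*Y - 1*(-289)) = -9 + ((Y*(1/17))*Y + 289) = -9 + ((Y/17)*Y + 289) = -9 + (Y**2/17 + 289) = -9 + (289 + Y**2/17) = 280 + Y**2/17)
M(54)/(F(-475, 390) - 1*33569) - 262083/166105 = (280 + (1/17)*54**2)/((44 - 1/6*390*(-475)) - 1*33569) - 262083/166105 = (280 + (1/17)*2916)/((44 + 30875) - 33569) - 262083*1/166105 = (280 + 2916/17)/(30919 - 33569) - 262083/166105 = (7676/17)/(-2650) - 262083/166105 = (7676/17)*(-1/2650) - 262083/166105 = -3838/22525 - 262083/166105 = -1308186113/748303025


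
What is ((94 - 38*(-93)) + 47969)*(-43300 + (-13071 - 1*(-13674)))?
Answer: -2203037109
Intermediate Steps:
((94 - 38*(-93)) + 47969)*(-43300 + (-13071 - 1*(-13674))) = ((94 + 3534) + 47969)*(-43300 + (-13071 + 13674)) = (3628 + 47969)*(-43300 + 603) = 51597*(-42697) = -2203037109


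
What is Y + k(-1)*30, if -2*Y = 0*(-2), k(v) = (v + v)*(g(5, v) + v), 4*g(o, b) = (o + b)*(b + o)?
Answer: -180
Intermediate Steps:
g(o, b) = (b + o)**2/4 (g(o, b) = ((o + b)*(b + o))/4 = ((b + o)*(b + o))/4 = (b + o)**2/4)
k(v) = 2*v*(v + (5 + v)**2/4) (k(v) = (v + v)*((v + 5)**2/4 + v) = (2*v)*((5 + v)**2/4 + v) = (2*v)*(v + (5 + v)**2/4) = 2*v*(v + (5 + v)**2/4))
Y = 0 (Y = -0*(-2) = -1/2*0 = 0)
Y + k(-1)*30 = 0 + ((1/2)*(-1)*((5 - 1)**2 + 4*(-1)))*30 = 0 + ((1/2)*(-1)*(4**2 - 4))*30 = 0 + ((1/2)*(-1)*(16 - 4))*30 = 0 + ((1/2)*(-1)*12)*30 = 0 - 6*30 = 0 - 180 = -180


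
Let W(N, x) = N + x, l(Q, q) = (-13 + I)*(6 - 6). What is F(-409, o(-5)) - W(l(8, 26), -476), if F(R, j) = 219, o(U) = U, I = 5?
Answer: 695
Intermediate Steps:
l(Q, q) = 0 (l(Q, q) = (-13 + 5)*(6 - 6) = -8*0 = 0)
F(-409, o(-5)) - W(l(8, 26), -476) = 219 - (0 - 476) = 219 - 1*(-476) = 219 + 476 = 695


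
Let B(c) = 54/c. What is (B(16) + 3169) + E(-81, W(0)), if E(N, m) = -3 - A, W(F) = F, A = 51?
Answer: 24947/8 ≈ 3118.4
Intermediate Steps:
E(N, m) = -54 (E(N, m) = -3 - 1*51 = -3 - 51 = -54)
(B(16) + 3169) + E(-81, W(0)) = (54/16 + 3169) - 54 = (54*(1/16) + 3169) - 54 = (27/8 + 3169) - 54 = 25379/8 - 54 = 24947/8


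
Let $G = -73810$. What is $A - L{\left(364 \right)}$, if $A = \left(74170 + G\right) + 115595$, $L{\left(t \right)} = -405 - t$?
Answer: $116724$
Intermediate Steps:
$A = 115955$ ($A = \left(74170 - 73810\right) + 115595 = 360 + 115595 = 115955$)
$A - L{\left(364 \right)} = 115955 - \left(-405 - 364\right) = 115955 - -769 = 115955 + 769 = 116724$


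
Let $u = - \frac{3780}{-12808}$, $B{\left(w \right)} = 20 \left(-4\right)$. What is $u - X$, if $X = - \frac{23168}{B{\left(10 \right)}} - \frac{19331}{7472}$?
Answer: $- \frac{17149551801}{59813360} \approx -286.72$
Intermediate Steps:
$B{\left(w \right)} = -80$
$X = \frac{10722801}{37360}$ ($X = - \frac{23168}{-80} - \frac{19331}{7472} = \left(-23168\right) \left(- \frac{1}{80}\right) - \frac{19331}{7472} = \frac{1448}{5} - \frac{19331}{7472} = \frac{10722801}{37360} \approx 287.01$)
$u = \frac{945}{3202}$ ($u = \left(-3780\right) \left(- \frac{1}{12808}\right) = \frac{945}{3202} \approx 0.29513$)
$u - X = \frac{945}{3202} - \frac{10722801}{37360} = - \frac{17149551801}{59813360}$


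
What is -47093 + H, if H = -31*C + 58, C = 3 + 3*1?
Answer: -47221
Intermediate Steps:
C = 6 (C = 3 + 3 = 6)
H = -128 (H = -31*6 + 58 = -186 + 58 = -128)
-47093 + H = -47093 - 128 = -47221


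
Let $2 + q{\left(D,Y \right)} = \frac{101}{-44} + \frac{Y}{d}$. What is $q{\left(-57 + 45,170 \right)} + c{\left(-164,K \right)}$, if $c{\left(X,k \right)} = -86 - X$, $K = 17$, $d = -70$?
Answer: $\frac{21953}{308} \approx 71.276$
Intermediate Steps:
$q{\left(D,Y \right)} = - \frac{189}{44} - \frac{Y}{70}$ ($q{\left(D,Y \right)} = -2 + \left(\frac{101}{-44} + \frac{Y}{-70}\right) = -2 + \left(101 \left(- \frac{1}{44}\right) + Y \left(- \frac{1}{70}\right)\right) = -2 - \left(\frac{101}{44} + \frac{Y}{70}\right) = - \frac{189}{44} - \frac{Y}{70}$)
$q{\left(-57 + 45,170 \right)} + c{\left(-164,K \right)} = \left(- \frac{189}{44} - \frac{17}{7}\right) - -78 = \left(- \frac{189}{44} - \frac{17}{7}\right) + \left(-86 + 164\right) = - \frac{2071}{308} + 78 = \frac{21953}{308}$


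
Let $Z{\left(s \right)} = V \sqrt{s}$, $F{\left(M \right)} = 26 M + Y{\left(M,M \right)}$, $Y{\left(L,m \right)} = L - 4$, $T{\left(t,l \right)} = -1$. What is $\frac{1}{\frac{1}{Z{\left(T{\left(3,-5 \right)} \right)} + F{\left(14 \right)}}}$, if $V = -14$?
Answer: $374 - 14 i \approx 374.0 - 14.0 i$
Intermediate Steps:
$Y{\left(L,m \right)} = -4 + L$
$F{\left(M \right)} = -4 + 27 M$ ($F{\left(M \right)} = 26 M + \left(-4 + M\right) = -4 + 27 M$)
$Z{\left(s \right)} = - 14 \sqrt{s}$
$\frac{1}{\frac{1}{Z{\left(T{\left(3,-5 \right)} \right)} + F{\left(14 \right)}}} = \frac{1}{\frac{1}{- 14 \sqrt{-1} + \left(-4 + 27 \cdot 14\right)}} = \frac{1}{\frac{1}{- 14 i + \left(-4 + 378\right)}} = \frac{1}{\frac{1}{- 14 i + 374}} = \frac{1}{\frac{1}{374 - 14 i}} = \frac{1}{\frac{1}{140072} \left(374 + 14 i\right)} = 374 - 14 i$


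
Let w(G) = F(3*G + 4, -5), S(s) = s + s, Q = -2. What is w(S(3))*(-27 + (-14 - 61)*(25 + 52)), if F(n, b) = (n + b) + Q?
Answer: -87030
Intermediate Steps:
F(n, b) = -2 + b + n (F(n, b) = (n + b) - 2 = (b + n) - 2 = -2 + b + n)
S(s) = 2*s
w(G) = -3 + 3*G (w(G) = -2 - 5 + (3*G + 4) = -2 - 5 + (4 + 3*G) = -3 + 3*G)
w(S(3))*(-27 + (-14 - 61)*(25 + 52)) = (-3 + 3*(2*3))*(-27 + (-14 - 61)*(25 + 52)) = (-3 + 3*6)*(-27 - 75*77) = (-3 + 18)*(-27 - 5775) = 15*(-5802) = -87030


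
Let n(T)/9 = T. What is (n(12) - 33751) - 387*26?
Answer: -43705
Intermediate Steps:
n(T) = 9*T
(n(12) - 33751) - 387*26 = (9*12 - 33751) - 387*26 = (108 - 33751) - 10062 = -33643 - 10062 = -43705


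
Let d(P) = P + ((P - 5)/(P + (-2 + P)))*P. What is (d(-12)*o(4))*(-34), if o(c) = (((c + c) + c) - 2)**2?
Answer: 877200/13 ≈ 67477.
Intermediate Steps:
d(P) = P + P*(-5 + P)/(-2 + 2*P) (d(P) = P + ((-5 + P)/(-2 + 2*P))*P = P + P*(-5 + P)/(-2 + 2*P))
o(c) = (-2 + 3*c)**2 (o(c) = ((2*c + c) - 2)**2 = (3*c - 2)**2 = (-2 + 3*c)**2)
(d(-12)*o(4))*(-34) = (((1/2)*(-12)*(-7 + 3*(-12))/(-1 - 12))*(-2 + 3*4)**2)*(-34) = (((1/2)*(-12)*(-7 - 36)/(-13))*(-2 + 12)**2)*(-34) = (((1/2)*(-12)*(-1/13)*(-43))*10**2)*(-34) = -258/13*100*(-34) = -25800/13*(-34) = 877200/13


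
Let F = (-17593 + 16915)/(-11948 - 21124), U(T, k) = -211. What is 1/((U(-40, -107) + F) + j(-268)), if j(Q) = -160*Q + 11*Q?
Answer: 5512/218942265 ≈ 2.5176e-5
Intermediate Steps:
F = 113/5512 (F = -678/(-33072) = -678*(-1/33072) = 113/5512 ≈ 0.020501)
j(Q) = -149*Q
1/((U(-40, -107) + F) + j(-268)) = 1/((-211 + 113/5512) - 149*(-268)) = 1/(-1162919/5512 + 39932) = 1/(218942265/5512) = 5512/218942265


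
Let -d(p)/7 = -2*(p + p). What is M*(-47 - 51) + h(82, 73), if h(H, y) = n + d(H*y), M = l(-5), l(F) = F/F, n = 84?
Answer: 167594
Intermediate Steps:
d(p) = 28*p (d(p) = -(-14)*(p + p) = -(-14)*2*p = -(-28)*p = 28*p)
l(F) = 1
M = 1
h(H, y) = 84 + 28*H*y (h(H, y) = 84 + 28*(H*y) = 84 + 28*H*y)
M*(-47 - 51) + h(82, 73) = 1*(-47 - 51) + (84 + 28*82*73) = 1*(-98) + (84 + 167608) = -98 + 167692 = 167594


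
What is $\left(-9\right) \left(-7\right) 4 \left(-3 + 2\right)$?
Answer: $-252$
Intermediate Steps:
$\left(-9\right) \left(-7\right) 4 \left(-3 + 2\right) = 63 \cdot 4 \left(-1\right) = 63 \left(-4\right) = -252$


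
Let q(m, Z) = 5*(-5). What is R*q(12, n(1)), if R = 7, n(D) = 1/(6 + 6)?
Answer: -175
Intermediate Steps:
n(D) = 1/12
q(m, Z) = -25
R*q(12, n(1)) = 7*(-25) = -175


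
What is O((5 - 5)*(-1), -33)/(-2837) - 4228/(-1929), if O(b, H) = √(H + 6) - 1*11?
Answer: 12016055/5472573 - 3*I*√3/2837 ≈ 2.1957 - 0.0018316*I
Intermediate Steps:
O(b, H) = -11 + √(6 + H) (O(b, H) = √(6 + H) - 11 = -11 + √(6 + H))
O((5 - 5)*(-1), -33)/(-2837) - 4228/(-1929) = (-11 + √(6 - 33))/(-2837) - 4228/(-1929) = (-11 + √(-27))*(-1/2837) - 4228*(-1/1929) = (-11 + 3*I*√3)*(-1/2837) + 4228/1929 = (11/2837 - 3*I*√3/2837) + 4228/1929 = 12016055/5472573 - 3*I*√3/2837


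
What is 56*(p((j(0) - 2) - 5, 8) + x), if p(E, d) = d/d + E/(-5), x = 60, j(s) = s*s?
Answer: 17472/5 ≈ 3494.4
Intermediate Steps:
j(s) = s²
p(E, d) = 1 - E/5 (p(E, d) = 1 + E*(-⅕) = 1 - E/5)
56*(p((j(0) - 2) - 5, 8) + x) = 56*((1 - ((0² - 2) - 5)/5) + 60) = 56*((1 - ((0 - 2) - 5)/5) + 60) = 56*((1 - (-2 - 5)/5) + 60) = 56*((1 - ⅕*(-7)) + 60) = 56*((1 + 7/5) + 60) = 56*(12/5 + 60) = 56*(312/5) = 17472/5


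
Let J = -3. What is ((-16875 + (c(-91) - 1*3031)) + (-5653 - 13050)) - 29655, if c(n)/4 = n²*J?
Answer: -167636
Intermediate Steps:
c(n) = -12*n² (c(n) = 4*(n²*(-3)) = 4*(-3*n²) = -12*n²)
((-16875 + (c(-91) - 1*3031)) + (-5653 - 13050)) - 29655 = ((-16875 + (-12*(-91)² - 1*3031)) + (-5653 - 13050)) - 29655 = ((-16875 + (-12*8281 - 3031)) - 18703) - 29655 = ((-16875 + (-99372 - 3031)) - 18703) - 29655 = ((-16875 - 102403) - 18703) - 29655 = (-119278 - 18703) - 29655 = -137981 - 29655 = -167636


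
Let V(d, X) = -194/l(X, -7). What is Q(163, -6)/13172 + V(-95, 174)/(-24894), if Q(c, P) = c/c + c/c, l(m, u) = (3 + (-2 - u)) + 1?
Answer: 750865/737783478 ≈ 0.0010177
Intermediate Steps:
l(m, u) = 2 - u (l(m, u) = (1 - u) + 1 = 2 - u)
Q(c, P) = 2 (Q(c, P) = 1 + 1 = 2)
V(d, X) = -194/9 (V(d, X) = -194/(2 - 1*(-7)) = -194/(2 + 7) = -194/9)
Q(163, -6)/13172 + V(-95, 174)/(-24894) = 2/13172 - 194/9/(-24894) = 2*(1/13172) - 194/9*(-1/24894) = 1/6586 + 97/112023 = 750865/737783478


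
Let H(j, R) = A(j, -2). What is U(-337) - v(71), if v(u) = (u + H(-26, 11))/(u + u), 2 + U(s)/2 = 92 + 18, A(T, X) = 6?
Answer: 30595/142 ≈ 215.46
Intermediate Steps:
U(s) = 216 (U(s) = -4 + 2*(92 + 18) = -4 + 2*110 = -4 + 220 = 216)
H(j, R) = 6
v(u) = (6 + u)/(2*u) (v(u) = (u + 6)/(u + u) = (6 + u)/((2*u)) = (6 + u)*(1/(2*u)) = (6 + u)/(2*u))
U(-337) - v(71) = 216 - (6 + 71)/(2*71) = 216 - 77/(2*71) = 216 - 1*77/142 = 216 - 77/142 = 30595/142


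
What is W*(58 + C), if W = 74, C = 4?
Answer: 4588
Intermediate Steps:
W*(58 + C) = 74*(58 + 4) = 74*62 = 4588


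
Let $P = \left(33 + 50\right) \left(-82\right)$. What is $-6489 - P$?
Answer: $317$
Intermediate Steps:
$P = -6806$ ($P = 83 \left(-82\right) = -6806$)
$-6489 - P = -6489 - -6806 = -6489 + 6806 = 317$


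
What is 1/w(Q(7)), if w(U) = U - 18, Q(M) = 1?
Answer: -1/17 ≈ -0.058824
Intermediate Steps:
w(U) = -18 + U
1/w(Q(7)) = 1/(-18 + 1) = 1/(-17) = -1/17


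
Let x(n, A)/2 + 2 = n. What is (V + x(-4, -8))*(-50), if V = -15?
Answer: 1350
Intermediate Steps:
x(n, A) = -4 + 2*n
(V + x(-4, -8))*(-50) = (-15 + (-4 + 2*(-4)))*(-50) = (-15 + (-4 - 8))*(-50) = (-15 - 12)*(-50) = -27*(-50) = 1350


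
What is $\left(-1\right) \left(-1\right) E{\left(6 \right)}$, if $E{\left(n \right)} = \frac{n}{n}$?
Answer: $1$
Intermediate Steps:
$E{\left(n \right)} = 1$
$\left(-1\right) \left(-1\right) E{\left(6 \right)} = \left(-1\right) \left(-1\right) 1 = 1 \cdot 1 = 1$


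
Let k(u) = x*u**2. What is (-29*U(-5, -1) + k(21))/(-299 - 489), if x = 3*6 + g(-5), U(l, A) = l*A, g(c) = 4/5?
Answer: -40729/3940 ≈ -10.337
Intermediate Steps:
g(c) = 4/5 (g(c) = 4*(1/5) = 4/5)
U(l, A) = A*l
x = 94/5 (x = 3*6 + 4/5 = 18 + 4/5 = 94/5 ≈ 18.800)
k(u) = 94*u**2/5
(-29*U(-5, -1) + k(21))/(-299 - 489) = (-(-29)*(-5) + (94/5)*21**2)/(-299 - 489) = (-29*5 + (94/5)*441)/(-788) = (-145 + 41454/5)*(-1/788) = (40729/5)*(-1/788) = -40729/3940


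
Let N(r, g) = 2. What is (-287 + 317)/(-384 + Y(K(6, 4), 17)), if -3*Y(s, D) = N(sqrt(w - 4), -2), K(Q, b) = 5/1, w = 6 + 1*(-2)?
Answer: -45/577 ≈ -0.077990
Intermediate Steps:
w = 4 (w = 6 - 2 = 4)
K(Q, b) = 5 (K(Q, b) = 5*1 = 5)
Y(s, D) = -2/3 (Y(s, D) = -1/3*2 = -2/3)
(-287 + 317)/(-384 + Y(K(6, 4), 17)) = (-287 + 317)/(-384 - 2/3) = 30/(-1154/3) = 30*(-3/1154) = -45/577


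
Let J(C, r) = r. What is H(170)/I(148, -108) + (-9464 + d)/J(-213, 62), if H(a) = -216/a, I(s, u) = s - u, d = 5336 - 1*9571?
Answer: -37262117/168640 ≈ -220.96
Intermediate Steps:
d = -4235 (d = 5336 - 9571 = -4235)
H(170)/I(148, -108) + (-9464 + d)/J(-213, 62) = (-216/170)/(148 - 1*(-108)) + (-9464 - 4235)/62 = (-216*1/170)/(148 + 108) - 13699*1/62 = -108/85/256 - 13699/62 = -108/85*1/256 - 13699/62 = -27/5440 - 13699/62 = -37262117/168640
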